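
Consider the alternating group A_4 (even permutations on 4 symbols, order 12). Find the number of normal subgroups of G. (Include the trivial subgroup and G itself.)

3

G has 10 subgroups. Checking conjugation-invariance by order — order 1: 1/1 normal; order 2: 0/3 normal; order 3: 0/4 normal; order 4: 1/1 normal; order 12: 1/1 normal.
Total normal subgroups: 3.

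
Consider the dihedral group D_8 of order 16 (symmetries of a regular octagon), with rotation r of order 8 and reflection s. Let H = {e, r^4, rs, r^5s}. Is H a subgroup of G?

|H| = 4 divides |G| = 16, consistent with Lagrange.
H contains the identity, every element's inverse is in H, and H is closed under ·: it is a subgroup.

Yes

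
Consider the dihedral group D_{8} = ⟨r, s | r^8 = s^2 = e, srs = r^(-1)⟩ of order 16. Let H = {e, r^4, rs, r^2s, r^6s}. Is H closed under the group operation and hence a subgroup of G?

|H| = 5 does not divide |G| = 16, so by Lagrange H is not a subgroup.

No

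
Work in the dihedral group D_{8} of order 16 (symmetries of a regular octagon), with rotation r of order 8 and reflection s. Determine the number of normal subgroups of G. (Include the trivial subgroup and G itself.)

G has 19 subgroups. Checking conjugation-invariance by order — order 1: 1/1 normal; order 2: 1/9 normal; order 4: 1/5 normal; order 8: 3/3 normal; order 16: 1/1 normal.
Total normal subgroups: 7.

7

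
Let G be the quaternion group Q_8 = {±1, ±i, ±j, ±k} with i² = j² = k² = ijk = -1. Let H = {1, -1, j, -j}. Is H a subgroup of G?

|H| = 4 divides |G| = 8, consistent with Lagrange.
H contains the identity, every element's inverse is in H, and H is closed under ·: it is a subgroup.
In fact H = ⟨j⟩.

Yes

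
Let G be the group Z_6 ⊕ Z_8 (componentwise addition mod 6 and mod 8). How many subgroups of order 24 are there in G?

3

|G| = 48 and 24 | 48, so subgroups of order 24 are possible by Lagrange.
The subgroups of order 24 are: {(0,0), (0,1), (0,2), (0,3), (0,4), (0,5), (0,6), (0,7), (2,0), (2,1), (2,2), (2,3), (2,4), (2,5), (2,6), (2,7), (4,0), (4,1), (4,2), (4,3), (4,4), (4,5), (4,6), (4,7)}; {(0,0), (0,2), (0,4), (0,6), (1,0), (1,2), (1,4), (1,6), (2,0), (2,2), (2,4), (2,6), (3,0), (3,2), (3,4), (3,6), (4,0), (4,2), (4,4), (4,6), (5,0), (5,2), (5,4), (5,6)}; {(0,0), (0,2), (0,4), (0,6), (1,1), (1,3), (1,5), (1,7), (2,0), (2,2), (2,4), (2,6), (3,1), (3,3), (3,5), (3,7), (4,0), (4,2), (4,4), (4,6), (5,1), (5,3), (5,5), (5,7)}.
So G has 3 subgroups of order 24.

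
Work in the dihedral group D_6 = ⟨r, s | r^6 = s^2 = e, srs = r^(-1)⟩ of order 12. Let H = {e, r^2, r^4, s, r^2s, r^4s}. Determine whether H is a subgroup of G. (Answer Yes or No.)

Yes

|H| = 6 divides |G| = 12, consistent with Lagrange.
H contains the identity, every element's inverse is in H, and H is closed under ·: it is a subgroup.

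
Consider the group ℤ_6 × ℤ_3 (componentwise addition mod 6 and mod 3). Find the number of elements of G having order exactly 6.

8

An element (a,b) has order lcm(ord(a), ord(b)); count pairs with lcm equal to 6.
Enumerating gives 8 such elements.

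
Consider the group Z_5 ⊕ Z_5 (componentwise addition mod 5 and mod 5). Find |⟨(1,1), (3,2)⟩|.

25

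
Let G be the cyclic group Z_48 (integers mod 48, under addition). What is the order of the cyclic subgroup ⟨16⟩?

In Z_48, the order of an element a is n/gcd(a, n).
gcd(16, 48) = 16, so |⟨16⟩| = 48/16 = 3.

3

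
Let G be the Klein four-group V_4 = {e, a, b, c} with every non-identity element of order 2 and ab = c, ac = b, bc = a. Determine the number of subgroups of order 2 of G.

3

|G| = 4 and 2 | 4, so subgroups of order 2 are possible by Lagrange.
The subgroups of order 2 are: {e, a}; {e, b}; {e, c}.
So G has 3 subgroups of order 2.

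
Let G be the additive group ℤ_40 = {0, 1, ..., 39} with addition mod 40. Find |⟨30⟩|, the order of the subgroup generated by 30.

4

In ℤ_40, the order of an element a is n/gcd(a, n).
gcd(30, 40) = 10, so |⟨30⟩| = 40/10 = 4.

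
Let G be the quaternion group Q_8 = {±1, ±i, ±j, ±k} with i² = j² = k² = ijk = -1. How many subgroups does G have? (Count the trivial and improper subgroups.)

|G| = 8, so by Lagrange every subgroup order divides 8. Divisors: 1, 2, 4, 8.
Subgroups by order — order 1: 1; order 2: 1; order 4: 3; order 8: 1.
Total: 1 + 1 + 3 + 1 = 6.

6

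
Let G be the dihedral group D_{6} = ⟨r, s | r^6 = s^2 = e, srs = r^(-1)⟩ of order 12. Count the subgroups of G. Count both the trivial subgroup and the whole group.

16

|G| = 12, so by Lagrange every subgroup order divides 12. Divisors: 1, 2, 3, 4, 6, 12.
Subgroups by order — order 1: 1; order 2: 7; order 3: 1; order 4: 3; order 6: 3; order 12: 1.
Total: 1 + 7 + 1 + 3 + 3 + 1 = 16.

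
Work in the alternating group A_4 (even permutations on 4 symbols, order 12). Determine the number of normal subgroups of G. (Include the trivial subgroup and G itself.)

3

G has 10 subgroups. Checking conjugation-invariance by order — order 1: 1/1 normal; order 2: 0/3 normal; order 3: 0/4 normal; order 4: 1/1 normal; order 12: 1/1 normal.
Total normal subgroups: 3.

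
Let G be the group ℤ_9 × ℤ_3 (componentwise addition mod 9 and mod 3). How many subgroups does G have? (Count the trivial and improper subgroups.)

|G| = 27, so by Lagrange every subgroup order divides 27. Divisors: 1, 3, 9, 27.
Subgroups by order — order 1: 1; order 3: 4; order 9: 4; order 27: 1.
Total: 1 + 4 + 4 + 1 = 10.

10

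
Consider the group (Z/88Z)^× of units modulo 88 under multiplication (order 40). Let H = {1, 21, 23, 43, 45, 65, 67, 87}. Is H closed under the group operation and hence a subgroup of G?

|H| = 8 divides |G| = 40, consistent with Lagrange.
H contains the identity, every element's inverse is in H, and H is closed under ·: it is a subgroup.

Yes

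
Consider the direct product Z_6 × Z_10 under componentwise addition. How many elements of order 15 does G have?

8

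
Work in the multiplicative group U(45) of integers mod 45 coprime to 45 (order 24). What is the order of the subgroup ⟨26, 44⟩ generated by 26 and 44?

|⟨26⟩| = 2 and |⟨44⟩| = 2, so |H| is a multiple of lcm(2, 2) = 2 and divides |G| = 24.
Closing under the operation: H = {1, 19, 26, 44}, so |H| = 4.

4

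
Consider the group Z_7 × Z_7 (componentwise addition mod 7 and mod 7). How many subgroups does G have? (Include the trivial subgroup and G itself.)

|G| = 49, so by Lagrange every subgroup order divides 49. Divisors: 1, 7, 49.
Subgroups by order — order 1: 1; order 7: 8; order 49: 1.
Total: 1 + 8 + 1 = 10.

10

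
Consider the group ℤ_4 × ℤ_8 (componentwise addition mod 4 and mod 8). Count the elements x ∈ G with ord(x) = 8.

16

An element (a,b) has order lcm(ord(a), ord(b)); count pairs with lcm equal to 8.
Enumerating gives 16 such elements.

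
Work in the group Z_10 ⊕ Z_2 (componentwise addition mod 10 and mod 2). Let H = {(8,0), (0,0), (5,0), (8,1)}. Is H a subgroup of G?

No

(8,0) ∈ H but its inverse (2,0) ∉ H, so H is not a subgroup.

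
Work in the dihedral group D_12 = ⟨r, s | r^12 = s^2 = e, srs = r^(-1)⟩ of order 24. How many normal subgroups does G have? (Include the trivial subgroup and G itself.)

9

G has 34 subgroups. Checking conjugation-invariance by order — order 1: 1/1 normal; order 2: 1/13 normal; order 3: 1/1 normal; order 4: 1/7 normal; order 6: 1/5 normal; order 8: 0/3 normal; order 12: 3/3 normal; order 24: 1/1 normal.
Total normal subgroups: 9.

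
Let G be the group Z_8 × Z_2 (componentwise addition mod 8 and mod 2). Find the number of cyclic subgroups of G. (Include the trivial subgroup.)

8

A cyclic subgroup of order d is generated by each of its φ(d) elements of order d, so the cyclic subgroups of order d number (#elements of order d)/φ(d).
Cyclic subgroups by order — order 1: 1; order 2: 3; order 4: 2; order 8: 2.
Total: 8.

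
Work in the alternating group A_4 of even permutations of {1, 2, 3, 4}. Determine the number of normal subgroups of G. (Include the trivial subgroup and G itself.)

G has 10 subgroups. Checking conjugation-invariance by order — order 1: 1/1 normal; order 2: 0/3 normal; order 3: 0/4 normal; order 4: 1/1 normal; order 12: 1/1 normal.
Total normal subgroups: 3.

3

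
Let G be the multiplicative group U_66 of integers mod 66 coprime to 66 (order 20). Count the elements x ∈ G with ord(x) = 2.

3

The elements of order 2 are: 23, 43, 65.
That's 3.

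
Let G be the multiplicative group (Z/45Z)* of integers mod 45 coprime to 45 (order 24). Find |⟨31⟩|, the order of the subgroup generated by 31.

Compute successive powers of 31 mod 45: 31, 16, 1; 31^3 ≡ 1 (mod 45).
So |⟨31⟩| = 3.

3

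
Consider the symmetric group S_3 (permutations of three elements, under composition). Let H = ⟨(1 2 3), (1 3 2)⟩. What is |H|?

|⟨(1 2 3)⟩| = 3 and |⟨(1 3 2)⟩| = 3, so |H| is a multiple of lcm(3, 3) = 3 and divides |G| = 6.
Closing under the operation: H = {e, (1 2 3), (1 3 2)}, so |H| = 3.

3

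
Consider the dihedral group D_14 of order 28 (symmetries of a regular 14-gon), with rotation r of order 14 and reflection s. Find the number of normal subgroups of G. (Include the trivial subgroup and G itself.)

G has 28 subgroups. Checking conjugation-invariance by order — order 1: 1/1 normal; order 2: 1/15 normal; order 4: 0/7 normal; order 7: 1/1 normal; order 14: 3/3 normal; order 28: 1/1 normal.
Total normal subgroups: 7.

7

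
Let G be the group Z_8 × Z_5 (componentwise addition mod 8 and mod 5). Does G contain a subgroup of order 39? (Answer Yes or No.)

39 does not divide |G| = 40, so by Lagrange no subgroup of order 39 exists.

No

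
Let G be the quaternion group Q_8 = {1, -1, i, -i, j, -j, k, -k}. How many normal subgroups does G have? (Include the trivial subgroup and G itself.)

6

G has 6 subgroups. Checking conjugation-invariance by order — order 1: 1/1 normal; order 2: 1/1 normal; order 4: 3/3 normal; order 8: 1/1 normal.
Total normal subgroups: 6.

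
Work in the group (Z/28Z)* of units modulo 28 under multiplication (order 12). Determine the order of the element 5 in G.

Compute successive powers of 5 mod 28: 5, 25, 13, 9, 17, 1; 5^6 ≡ 1 (mod 28).
So |⟨5⟩| = 6.

6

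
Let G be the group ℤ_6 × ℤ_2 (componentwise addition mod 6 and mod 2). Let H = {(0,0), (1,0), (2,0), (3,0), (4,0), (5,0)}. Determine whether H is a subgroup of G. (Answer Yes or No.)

|H| = 6 divides |G| = 12, consistent with Lagrange.
H contains the identity, every element's inverse is in H, and H is closed under +: it is a subgroup.
In fact H = ⟨(5,0)⟩.

Yes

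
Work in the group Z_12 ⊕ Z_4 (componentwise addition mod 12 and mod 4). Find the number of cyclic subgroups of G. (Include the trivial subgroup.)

20

Group the elements of G by the cyclic subgroup they generate; each cyclic subgroup of order d accounts for φ(d) elements.
Cyclic subgroups by order — order 1: 1; order 2: 3; order 3: 1; order 4: 6; order 6: 3; order 12: 6.
Total: 20.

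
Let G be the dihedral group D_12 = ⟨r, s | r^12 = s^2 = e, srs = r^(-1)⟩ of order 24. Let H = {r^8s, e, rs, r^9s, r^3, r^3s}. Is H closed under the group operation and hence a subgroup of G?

r^3 ∈ H but its inverse r^9 ∉ H, so H is not a subgroup.

No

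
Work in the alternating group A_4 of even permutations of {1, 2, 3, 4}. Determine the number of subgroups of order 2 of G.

|G| = 12 and 2 | 12, so subgroups of order 2 are possible by Lagrange.
The subgroups of order 2 are: {e, (1 2)(3 4)}; {e, (1 3)(2 4)}; {e, (1 4)(2 3)}.
So G has 3 subgroups of order 2.

3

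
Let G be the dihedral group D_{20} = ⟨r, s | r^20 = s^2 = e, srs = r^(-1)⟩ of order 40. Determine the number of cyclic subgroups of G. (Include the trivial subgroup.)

26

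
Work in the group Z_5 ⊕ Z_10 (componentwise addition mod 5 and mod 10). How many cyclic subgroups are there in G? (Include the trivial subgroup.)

14

A cyclic subgroup of order d is generated by each of its φ(d) elements of order d, so the cyclic subgroups of order d number (#elements of order d)/φ(d).
Cyclic subgroups by order — order 1: 1; order 2: 1; order 5: 6; order 10: 6.
Total: 14.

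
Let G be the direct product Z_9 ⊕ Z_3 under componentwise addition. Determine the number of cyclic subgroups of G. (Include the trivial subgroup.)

8

Group the elements of G by the cyclic subgroup they generate; each cyclic subgroup of order d accounts for φ(d) elements.
Cyclic subgroups by order — order 1: 1; order 3: 4; order 9: 3.
Total: 8.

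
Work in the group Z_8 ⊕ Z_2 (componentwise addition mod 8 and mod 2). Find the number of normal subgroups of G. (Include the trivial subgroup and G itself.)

11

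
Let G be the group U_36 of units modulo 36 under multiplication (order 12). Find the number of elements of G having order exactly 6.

The elements of order 6 are: 5, 7, 11, 23, 29, 31.
That's 6.

6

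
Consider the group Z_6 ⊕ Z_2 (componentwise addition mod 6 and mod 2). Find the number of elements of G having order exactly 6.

6

An element (a,b) has order lcm(ord(a), ord(b)); count pairs with lcm equal to 6.
Enumerating gives 6 such elements.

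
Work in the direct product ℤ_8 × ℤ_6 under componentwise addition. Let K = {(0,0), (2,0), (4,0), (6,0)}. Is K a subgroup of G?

|K| = 4 divides |G| = 48, consistent with Lagrange.
K contains the identity, every element's inverse is in K, and K is closed under +: it is a subgroup.
In fact K = ⟨(6,0)⟩.

Yes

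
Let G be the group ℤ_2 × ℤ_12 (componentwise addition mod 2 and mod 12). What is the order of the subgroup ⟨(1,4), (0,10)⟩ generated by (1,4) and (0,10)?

|⟨(1,4)⟩| = 6 and |⟨(0,10)⟩| = 6, so |H| is a multiple of lcm(6, 6) = 6 and divides |G| = 24.
Closing under the operation: H = {(0,0), (0,2), (0,4), (0,6), (0,8), (0,10), (1,0), (1,2), (1,4), (1,6), (1,8), (1,10)}, so |H| = 12.

12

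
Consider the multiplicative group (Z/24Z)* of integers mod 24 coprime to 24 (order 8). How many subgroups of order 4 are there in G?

7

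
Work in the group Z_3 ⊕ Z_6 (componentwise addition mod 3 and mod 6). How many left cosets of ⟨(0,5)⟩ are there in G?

3

|⟨(0,5)⟩| = 6 and |G| = 18.
By Lagrange, [G : H] = |G|/|H| = 18/6 = 3.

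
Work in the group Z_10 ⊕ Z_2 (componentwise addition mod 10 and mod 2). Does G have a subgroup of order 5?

Yes

5 | 20. A subgroup of order 5 is {(0,0), (2,0), (4,0), (6,0), (8,0)}.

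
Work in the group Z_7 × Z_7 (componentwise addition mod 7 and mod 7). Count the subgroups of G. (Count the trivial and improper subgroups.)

|G| = 49, so by Lagrange every subgroup order divides 49. Divisors: 1, 7, 49.
Subgroups by order — order 1: 1; order 7: 8; order 49: 1.
Total: 1 + 8 + 1 = 10.

10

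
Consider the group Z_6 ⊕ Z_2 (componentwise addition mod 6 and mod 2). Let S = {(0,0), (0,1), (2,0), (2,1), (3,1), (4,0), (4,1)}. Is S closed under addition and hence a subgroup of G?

|S| = 7 does not divide |G| = 12, so by Lagrange S is not a subgroup.

No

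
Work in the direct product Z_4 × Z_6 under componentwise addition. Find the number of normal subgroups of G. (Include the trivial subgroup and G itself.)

G is abelian, so every subgroup is normal.
G has 16 subgroups in total, hence 16 normal subgroups.

16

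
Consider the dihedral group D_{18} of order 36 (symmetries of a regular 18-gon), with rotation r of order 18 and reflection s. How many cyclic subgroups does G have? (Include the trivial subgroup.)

24

Each element a generates a cyclic subgroup ⟨a⟩; distinct elements may generate the same one (a cyclic group of order d has φ(d) generators).
Cyclic subgroups by order — order 1: 1; order 2: 19; order 3: 1; order 6: 1; order 9: 1; order 18: 1.
Total: 24.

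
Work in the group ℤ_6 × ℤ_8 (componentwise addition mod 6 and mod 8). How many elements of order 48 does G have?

0

An element (a,b) has order lcm(ord(a), ord(b)); count pairs with lcm equal to 48.
Enumerating gives 0 such elements.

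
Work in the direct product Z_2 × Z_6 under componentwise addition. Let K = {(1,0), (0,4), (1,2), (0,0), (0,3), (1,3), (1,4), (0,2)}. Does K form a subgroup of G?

No

|K| = 8 does not divide |G| = 12, so by Lagrange K is not a subgroup.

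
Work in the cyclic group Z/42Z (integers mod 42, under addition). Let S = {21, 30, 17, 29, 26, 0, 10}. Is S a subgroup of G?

No

17 ∈ S but its inverse 25 ∉ S, so S is not a subgroup.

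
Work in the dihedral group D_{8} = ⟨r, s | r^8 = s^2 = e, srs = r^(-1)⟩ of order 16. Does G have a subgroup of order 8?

Yes

8 | 16. A subgroup of order 8 is {e, r, r^2, r^3, r^4, r^5, r^6, r^7}.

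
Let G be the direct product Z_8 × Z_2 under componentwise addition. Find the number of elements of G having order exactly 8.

An element (a,b) has order lcm(ord(a), ord(b)); count pairs with lcm equal to 8.
Enumerating gives 8 such elements.

8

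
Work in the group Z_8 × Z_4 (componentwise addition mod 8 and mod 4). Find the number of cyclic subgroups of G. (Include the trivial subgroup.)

14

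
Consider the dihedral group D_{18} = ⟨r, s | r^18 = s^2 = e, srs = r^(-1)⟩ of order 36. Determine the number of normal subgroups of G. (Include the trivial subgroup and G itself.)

G has 45 subgroups. Checking conjugation-invariance by order — order 1: 1/1 normal; order 2: 1/19 normal; order 3: 1/1 normal; order 4: 0/9 normal; order 6: 1/7 normal; order 9: 1/1 normal; order 12: 0/3 normal; order 18: 3/3 normal; order 36: 1/1 normal.
Total normal subgroups: 9.

9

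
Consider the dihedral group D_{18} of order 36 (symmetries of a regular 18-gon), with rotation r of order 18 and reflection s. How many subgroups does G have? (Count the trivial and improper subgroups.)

45

|G| = 36, so by Lagrange every subgroup order divides 36. Divisors: 1, 2, 3, 4, 6, 9, 12, 18, 36.
Subgroups by order — order 1: 1; order 2: 19; order 3: 1; order 4: 9; order 6: 7; order 9: 1; order 12: 3; order 18: 3; order 36: 1.
Total: 1 + 19 + 1 + 9 + 7 + 1 + 3 + 3 + 1 = 45.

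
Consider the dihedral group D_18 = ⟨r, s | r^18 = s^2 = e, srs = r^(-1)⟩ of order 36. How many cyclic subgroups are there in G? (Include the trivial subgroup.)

24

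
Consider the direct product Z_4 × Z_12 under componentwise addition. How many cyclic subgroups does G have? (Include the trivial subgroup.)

A cyclic subgroup of order d is generated by each of its φ(d) elements of order d, so the cyclic subgroups of order d number (#elements of order d)/φ(d).
Cyclic subgroups by order — order 1: 1; order 2: 3; order 3: 1; order 4: 6; order 6: 3; order 12: 6.
Total: 20.

20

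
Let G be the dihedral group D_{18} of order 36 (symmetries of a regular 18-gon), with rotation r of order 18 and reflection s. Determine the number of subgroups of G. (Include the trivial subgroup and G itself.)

45

|G| = 36, so by Lagrange every subgroup order divides 36. Divisors: 1, 2, 3, 4, 6, 9, 12, 18, 36.
Subgroups by order — order 1: 1; order 2: 19; order 3: 1; order 4: 9; order 6: 7; order 9: 1; order 12: 3; order 18: 3; order 36: 1.
Total: 1 + 19 + 1 + 9 + 7 + 1 + 3 + 3 + 1 = 45.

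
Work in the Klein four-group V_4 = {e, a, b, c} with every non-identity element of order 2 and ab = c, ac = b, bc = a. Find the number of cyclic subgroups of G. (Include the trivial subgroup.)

Each element a generates a cyclic subgroup ⟨a⟩; distinct elements may generate the same one (a cyclic group of order d has φ(d) generators).
Cyclic subgroups by order — order 1: 1; order 2: 3.
Total: 4.

4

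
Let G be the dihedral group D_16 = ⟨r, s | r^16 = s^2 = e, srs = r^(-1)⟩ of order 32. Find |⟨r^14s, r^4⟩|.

8

|⟨r^14s⟩| = 2 and |⟨r^4⟩| = 4, so |H| is a multiple of lcm(2, 4) = 4 and divides |G| = 32.
Closing under the operation: H = {e, r^4, r^8, r^12, r^2s, r^6s, r^10s, r^14s}, so |H| = 8.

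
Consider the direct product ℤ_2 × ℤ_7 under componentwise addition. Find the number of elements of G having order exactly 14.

6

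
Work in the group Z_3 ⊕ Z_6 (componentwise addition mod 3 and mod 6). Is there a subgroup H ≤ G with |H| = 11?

11 does not divide |G| = 18, so by Lagrange no subgroup of order 11 exists.

No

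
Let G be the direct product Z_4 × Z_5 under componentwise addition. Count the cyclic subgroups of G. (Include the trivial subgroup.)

Each element a generates a cyclic subgroup ⟨a⟩; distinct elements may generate the same one (a cyclic group of order d has φ(d) generators).
Cyclic subgroups by order — order 1: 1; order 2: 1; order 4: 1; order 5: 1; order 10: 1; order 20: 1.
Total: 6.

6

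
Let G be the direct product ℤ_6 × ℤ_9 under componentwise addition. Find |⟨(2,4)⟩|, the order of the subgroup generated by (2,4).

The order of (2,4) in Z_6 × Z_9 is lcm(ord(2) in Z_6, ord(4) in Z_9).
ord(2) = 3 and ord(4) = 9, so |⟨(2,4)⟩| = lcm(3, 9) = 9.

9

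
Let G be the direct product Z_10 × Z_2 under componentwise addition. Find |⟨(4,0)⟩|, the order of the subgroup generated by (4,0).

5

The order of (4,0) in Z_10 × Z_2 is lcm(ord(4) in Z_10, ord(0) in Z_2).
ord(4) = 5 and ord(0) = 1, so |⟨(4,0)⟩| = lcm(5, 1) = 5.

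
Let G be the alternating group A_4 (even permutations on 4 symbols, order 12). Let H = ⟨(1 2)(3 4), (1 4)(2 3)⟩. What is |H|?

|⟨(1 2)(3 4)⟩| = 2 and |⟨(1 4)(2 3)⟩| = 2, so |H| is a multiple of lcm(2, 2) = 2 and divides |G| = 12.
Closing under the operation: H = {e, (1 2)(3 4), (1 3)(2 4), (1 4)(2 3)}, so |H| = 4.

4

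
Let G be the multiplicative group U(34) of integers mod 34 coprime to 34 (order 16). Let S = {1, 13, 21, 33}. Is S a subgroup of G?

|S| = 4 divides |G| = 16, consistent with Lagrange.
S contains the identity, every element's inverse is in S, and S is closed under ·: it is a subgroup.
In fact S = ⟨21⟩.

Yes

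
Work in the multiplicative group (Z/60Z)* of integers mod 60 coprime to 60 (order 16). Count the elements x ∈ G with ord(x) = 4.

8

The elements of order 4 are: 7, 13, 17, 23, 37, 43, 47, 53.
That's 8.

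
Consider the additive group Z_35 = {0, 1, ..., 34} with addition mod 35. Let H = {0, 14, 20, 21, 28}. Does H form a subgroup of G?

20 ∈ H but its inverse 15 ∉ H, so H is not a subgroup.

No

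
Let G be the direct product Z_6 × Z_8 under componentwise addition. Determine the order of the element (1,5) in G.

24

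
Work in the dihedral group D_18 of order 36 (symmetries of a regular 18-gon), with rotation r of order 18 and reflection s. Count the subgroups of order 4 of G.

9

|G| = 36 and 4 | 36, so subgroups of order 4 are possible by Lagrange.
The subgroups of order 4 are: {e, r^9, rs, r^10s}; {e, r^9, r^2s, r^11s}; {e, r^9, r^3s, r^12s}; {e, r^9, r^4s, r^13s}; … (9 in all).
So G has 9 subgroups of order 4.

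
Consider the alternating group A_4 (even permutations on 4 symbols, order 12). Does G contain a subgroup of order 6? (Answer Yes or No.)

No

6 | 12, so Lagrange does not rule it out; but checking all subgroups of G, none has order 6.
(A_4 is the standard example that the converse of Lagrange fails.)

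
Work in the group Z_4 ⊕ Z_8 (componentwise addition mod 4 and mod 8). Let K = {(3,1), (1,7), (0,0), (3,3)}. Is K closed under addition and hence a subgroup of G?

(3,3) ∈ K but its inverse (1,5) ∉ K, so K is not a subgroup.

No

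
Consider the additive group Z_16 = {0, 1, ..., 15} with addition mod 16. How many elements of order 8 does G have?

4

In a cyclic group of order 16, the number of elements of order d (for d | 16) is φ(d).
φ(8) = 4.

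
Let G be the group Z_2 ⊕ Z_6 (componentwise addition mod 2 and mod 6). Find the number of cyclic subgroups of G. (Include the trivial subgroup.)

A cyclic subgroup of order d is generated by each of its φ(d) elements of order d, so the cyclic subgroups of order d number (#elements of order d)/φ(d).
Cyclic subgroups by order — order 1: 1; order 2: 3; order 3: 1; order 6: 3.
Total: 8.

8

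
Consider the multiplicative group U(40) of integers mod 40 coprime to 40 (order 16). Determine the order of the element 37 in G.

4

Compute successive powers of 37 mod 40: 37, 9, 13, 1; 37^4 ≡ 1 (mod 40).
So |⟨37⟩| = 4.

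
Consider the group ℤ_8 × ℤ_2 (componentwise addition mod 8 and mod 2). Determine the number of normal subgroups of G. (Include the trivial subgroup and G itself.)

11

G is abelian, so every subgroup is normal.
G has 11 subgroups in total, hence 11 normal subgroups.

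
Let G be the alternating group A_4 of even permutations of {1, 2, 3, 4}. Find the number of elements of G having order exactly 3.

The elements of order 3 are: (2 3 4), (2 4 3), (1 2 3), (1 2 4), (1 3 2), (1 3 4), (1 4 2), (1 4 3).
That's 8.

8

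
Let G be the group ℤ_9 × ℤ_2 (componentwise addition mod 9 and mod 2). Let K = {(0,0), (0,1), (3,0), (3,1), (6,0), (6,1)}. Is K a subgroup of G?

Yes

|K| = 6 divides |G| = 18, consistent with Lagrange.
K contains the identity, every element's inverse is in K, and K is closed under +: it is a subgroup.
In fact K = ⟨(3,1)⟩.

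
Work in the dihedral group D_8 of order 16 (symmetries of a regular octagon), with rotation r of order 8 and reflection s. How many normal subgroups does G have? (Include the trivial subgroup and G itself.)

G has 19 subgroups. Checking conjugation-invariance by order — order 1: 1/1 normal; order 2: 1/9 normal; order 4: 1/5 normal; order 8: 3/3 normal; order 16: 1/1 normal.
Total normal subgroups: 7.

7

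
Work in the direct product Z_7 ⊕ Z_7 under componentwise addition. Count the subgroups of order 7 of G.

8

|G| = 49 and 7 | 49, so subgroups of order 7 are possible by Lagrange.
The subgroups of order 7 are: {(0,0), (0,1), (0,2), (0,3), (0,4), (0,5), (0,6)}; {(0,0), (1,0), (2,0), (3,0), (4,0), (5,0), (6,0)}; {(0,0), (1,1), (2,2), (3,3), (4,4), (5,5), (6,6)}; {(0,0), (1,2), (2,4), (3,6), (4,1), (5,3), (6,5)}; … (8 in all).
So G has 8 subgroups of order 7.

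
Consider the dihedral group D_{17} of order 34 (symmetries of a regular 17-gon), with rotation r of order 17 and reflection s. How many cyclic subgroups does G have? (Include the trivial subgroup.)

19

Group the elements of G by the cyclic subgroup they generate; each cyclic subgroup of order d accounts for φ(d) elements.
Cyclic subgroups by order — order 1: 1; order 2: 17; order 17: 1.
Total: 19.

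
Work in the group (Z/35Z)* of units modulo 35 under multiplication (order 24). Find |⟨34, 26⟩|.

|⟨34⟩| = 2 and |⟨26⟩| = 6, so |H| is a multiple of lcm(2, 6) = 6 and divides |G| = 24.
Closing under the operation: H = {1, 4, 6, 9, 11, 16, 19, 24, 26, 29, 31, 34}, so |H| = 12.

12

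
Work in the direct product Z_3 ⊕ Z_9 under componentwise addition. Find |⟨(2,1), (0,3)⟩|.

9

|⟨(2,1)⟩| = 9 and |⟨(0,3)⟩| = 3, so |H| is a multiple of lcm(9, 3) = 9 and divides |G| = 27.
Closing under the operation: H = {(0,0), (0,3), (0,6), (1,2), (1,5), (1,8), (2,1), (2,4), (2,7)}, so |H| = 9.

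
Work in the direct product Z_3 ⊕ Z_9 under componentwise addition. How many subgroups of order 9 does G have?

4

|G| = 27 and 9 | 27, so subgroups of order 9 are possible by Lagrange.
The subgroups of order 9 are: {(0,0), (0,1), (0,2), (0,3), (0,4), (0,5), (0,6), (0,7), (0,8)}; {(0,0), (0,3), (0,6), (1,0), (1,3), (1,6), (2,0), (2,3), (2,6)}; {(0,0), (0,3), (0,6), (1,1), (1,4), (1,7), (2,2), (2,5), (2,8)}; {(0,0), (0,3), (0,6), (1,2), (1,5), (1,8), (2,1), (2,4), (2,7)}.
So G has 4 subgroups of order 9.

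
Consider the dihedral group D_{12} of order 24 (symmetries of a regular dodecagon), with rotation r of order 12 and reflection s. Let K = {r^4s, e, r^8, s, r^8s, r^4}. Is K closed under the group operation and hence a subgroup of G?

|K| = 6 divides |G| = 24, consistent with Lagrange.
K contains the identity, every element's inverse is in K, and K is closed under ·: it is a subgroup.

Yes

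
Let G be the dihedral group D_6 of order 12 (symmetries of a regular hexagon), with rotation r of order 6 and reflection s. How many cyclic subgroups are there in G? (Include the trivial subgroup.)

A cyclic subgroup of order d is generated by each of its φ(d) elements of order d, so the cyclic subgroups of order d number (#elements of order d)/φ(d).
Cyclic subgroups by order — order 1: 1; order 2: 7; order 3: 1; order 6: 1.
Total: 10.

10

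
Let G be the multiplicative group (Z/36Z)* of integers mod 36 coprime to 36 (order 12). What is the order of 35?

2

Compute successive powers of 35 mod 36: 35, 1; 35^2 ≡ 1 (mod 36).
So |⟨35⟩| = 2.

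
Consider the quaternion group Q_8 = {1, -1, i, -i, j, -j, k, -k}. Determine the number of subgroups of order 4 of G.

|G| = 8 and 4 | 8, so subgroups of order 4 are possible by Lagrange.
The subgroups of order 4 are: {1, -1, i, -i}; {1, -1, j, -j}; {1, -1, k, -k}.
So G has 3 subgroups of order 4.

3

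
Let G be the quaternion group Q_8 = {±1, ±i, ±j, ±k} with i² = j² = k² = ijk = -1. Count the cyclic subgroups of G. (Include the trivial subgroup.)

Group the elements of G by the cyclic subgroup they generate; each cyclic subgroup of order d accounts for φ(d) elements.
Cyclic subgroups by order — order 1: 1; order 2: 1; order 4: 3.
Total: 5.

5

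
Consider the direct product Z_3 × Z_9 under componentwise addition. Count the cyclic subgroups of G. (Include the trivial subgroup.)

8

Group the elements of G by the cyclic subgroup they generate; each cyclic subgroup of order d accounts for φ(d) elements.
Cyclic subgroups by order — order 1: 1; order 3: 4; order 9: 3.
Total: 8.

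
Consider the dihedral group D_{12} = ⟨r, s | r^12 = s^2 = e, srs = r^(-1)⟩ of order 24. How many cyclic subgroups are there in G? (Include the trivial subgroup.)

Each element a generates a cyclic subgroup ⟨a⟩; distinct elements may generate the same one (a cyclic group of order d has φ(d) generators).
Cyclic subgroups by order — order 1: 1; order 2: 13; order 3: 1; order 4: 1; order 6: 1; order 12: 1.
Total: 18.

18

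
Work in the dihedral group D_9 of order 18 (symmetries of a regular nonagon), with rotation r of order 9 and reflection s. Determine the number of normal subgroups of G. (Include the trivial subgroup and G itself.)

4

G has 16 subgroups. Checking conjugation-invariance by order — order 1: 1/1 normal; order 2: 0/9 normal; order 3: 1/1 normal; order 6: 0/3 normal; order 9: 1/1 normal; order 18: 1/1 normal.
Total normal subgroups: 4.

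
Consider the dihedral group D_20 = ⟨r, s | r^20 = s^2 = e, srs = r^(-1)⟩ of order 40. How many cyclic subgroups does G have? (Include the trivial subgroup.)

Group the elements of G by the cyclic subgroup they generate; each cyclic subgroup of order d accounts for φ(d) elements.
Cyclic subgroups by order — order 1: 1; order 2: 21; order 4: 1; order 5: 1; order 10: 1; order 20: 1.
Total: 26.

26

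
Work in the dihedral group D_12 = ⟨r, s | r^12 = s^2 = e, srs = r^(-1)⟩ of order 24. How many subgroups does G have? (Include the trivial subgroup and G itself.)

34

|G| = 24, so by Lagrange every subgroup order divides 24. Divisors: 1, 2, 3, 4, 6, 8, 12, 24.
Subgroups by order — order 1: 1; order 2: 13; order 3: 1; order 4: 7; order 6: 5; order 8: 3; order 12: 3; order 24: 1.
Total: 1 + 13 + 1 + 7 + 5 + 3 + 3 + 1 = 34.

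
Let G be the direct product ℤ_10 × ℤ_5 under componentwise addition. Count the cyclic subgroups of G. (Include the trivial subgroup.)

A cyclic subgroup of order d is generated by each of its φ(d) elements of order d, so the cyclic subgroups of order d number (#elements of order d)/φ(d).
Cyclic subgroups by order — order 1: 1; order 2: 1; order 5: 6; order 10: 6.
Total: 14.

14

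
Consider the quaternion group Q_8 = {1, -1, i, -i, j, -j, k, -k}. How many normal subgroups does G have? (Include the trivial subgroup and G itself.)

6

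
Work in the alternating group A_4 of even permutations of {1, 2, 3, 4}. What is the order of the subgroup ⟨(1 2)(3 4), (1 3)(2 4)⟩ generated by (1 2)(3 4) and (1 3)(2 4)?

4

|⟨(1 2)(3 4)⟩| = 2 and |⟨(1 3)(2 4)⟩| = 2, so |H| is a multiple of lcm(2, 2) = 2 and divides |G| = 12.
Closing under the operation: H = {e, (1 2)(3 4), (1 3)(2 4), (1 4)(2 3)}, so |H| = 4.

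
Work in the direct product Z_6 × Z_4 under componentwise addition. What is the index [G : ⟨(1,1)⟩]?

|⟨(1,1)⟩| = 12 and |G| = 24.
By Lagrange, [G : H] = |G|/|H| = 24/12 = 2.

2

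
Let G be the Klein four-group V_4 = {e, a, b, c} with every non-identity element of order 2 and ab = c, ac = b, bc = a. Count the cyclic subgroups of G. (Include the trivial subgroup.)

A cyclic subgroup of order d is generated by each of its φ(d) elements of order d, so the cyclic subgroups of order d number (#elements of order d)/φ(d).
Cyclic subgroups by order — order 1: 1; order 2: 3.
Total: 4.

4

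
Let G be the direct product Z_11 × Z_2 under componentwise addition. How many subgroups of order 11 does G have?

1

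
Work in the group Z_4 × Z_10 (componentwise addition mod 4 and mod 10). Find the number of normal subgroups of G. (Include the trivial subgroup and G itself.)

16

G is abelian, so every subgroup is normal.
G has 16 subgroups in total, hence 16 normal subgroups.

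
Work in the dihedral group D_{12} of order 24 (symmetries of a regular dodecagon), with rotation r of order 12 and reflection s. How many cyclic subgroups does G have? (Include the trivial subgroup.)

Group the elements of G by the cyclic subgroup they generate; each cyclic subgroup of order d accounts for φ(d) elements.
Cyclic subgroups by order — order 1: 1; order 2: 13; order 3: 1; order 4: 1; order 6: 1; order 12: 1.
Total: 18.

18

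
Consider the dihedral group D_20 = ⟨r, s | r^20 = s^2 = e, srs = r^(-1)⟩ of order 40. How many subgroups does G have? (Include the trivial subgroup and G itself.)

48

|G| = 40, so by Lagrange every subgroup order divides 40. Divisors: 1, 2, 4, 5, 8, 10, 20, 40.
Subgroups by order — order 1: 1; order 2: 21; order 4: 11; order 5: 1; order 8: 5; order 10: 5; order 20: 3; order 40: 1.
Total: 1 + 21 + 11 + 1 + 5 + 5 + 3 + 1 = 48.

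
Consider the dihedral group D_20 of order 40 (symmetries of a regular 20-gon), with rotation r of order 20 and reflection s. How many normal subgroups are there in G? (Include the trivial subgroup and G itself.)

G has 48 subgroups. Checking conjugation-invariance by order — order 1: 1/1 normal; order 2: 1/21 normal; order 4: 1/11 normal; order 5: 1/1 normal; order 8: 0/5 normal; order 10: 1/5 normal; order 20: 3/3 normal; order 40: 1/1 normal.
Total normal subgroups: 9.

9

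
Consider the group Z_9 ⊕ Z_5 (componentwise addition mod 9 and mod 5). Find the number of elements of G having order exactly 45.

An element (a,b) has order lcm(ord(a), ord(b)); count pairs with lcm equal to 45.
Enumerating gives 24 such elements.

24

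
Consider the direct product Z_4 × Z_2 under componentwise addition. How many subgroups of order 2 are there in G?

|G| = 8 and 2 | 8, so subgroups of order 2 are possible by Lagrange.
The subgroups of order 2 are: {(0,0), (0,1)}; {(0,0), (2,0)}; {(0,0), (2,1)}.
So G has 3 subgroups of order 2.

3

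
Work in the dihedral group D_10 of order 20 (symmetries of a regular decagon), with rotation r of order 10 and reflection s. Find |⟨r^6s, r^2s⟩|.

10

|⟨r^6s⟩| = 2 and |⟨r^2s⟩| = 2, so |H| is a multiple of lcm(2, 2) = 2 and divides |G| = 20.
Closing under the operation: H = {e, r^2, r^4, r^6, r^8, s, r^2s, r^4s, r^6s, r^8s}, so |H| = 10.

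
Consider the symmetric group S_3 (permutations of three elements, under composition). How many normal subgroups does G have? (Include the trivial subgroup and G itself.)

3

G has 6 subgroups. Checking conjugation-invariance by order — order 1: 1/1 normal; order 2: 0/3 normal; order 3: 1/1 normal; order 6: 1/1 normal.
Total normal subgroups: 3.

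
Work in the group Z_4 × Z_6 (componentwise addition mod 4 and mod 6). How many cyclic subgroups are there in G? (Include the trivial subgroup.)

12

A cyclic subgroup of order d is generated by each of its φ(d) elements of order d, so the cyclic subgroups of order d number (#elements of order d)/φ(d).
Cyclic subgroups by order — order 1: 1; order 2: 3; order 3: 1; order 4: 2; order 6: 3; order 12: 2.
Total: 12.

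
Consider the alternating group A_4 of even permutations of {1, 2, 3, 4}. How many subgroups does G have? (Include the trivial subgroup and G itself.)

10

|G| = 12, so by Lagrange every subgroup order divides 12. Divisors: 1, 2, 3, 4, 6, 12.
Subgroups by order — order 1: 1; order 2: 3; order 3: 4; order 4: 1; order 6: 0; order 12: 1.
Total: 1 + 3 + 4 + 1 + 0 + 1 = 10.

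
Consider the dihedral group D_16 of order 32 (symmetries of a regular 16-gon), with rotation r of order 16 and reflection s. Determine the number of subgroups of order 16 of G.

|G| = 32 and 16 | 32, so subgroups of order 16 are possible by Lagrange.
The subgroups of order 16 are: {e, r, r^2, r^3, r^4, r^5, r^6, r^7, r^8, r^9, r^10, r^11, r^12, r^13, r^14, r^15}; {e, r^2, r^4, r^6, r^8, r^10, r^12, r^14, s, r^2s, r^4s, r^6s, r^8s, r^10s, r^12s, r^14s}; {e, r^2, r^4, r^6, r^8, r^10, r^12, r^14, rs, r^3s, r^5s, r^7s, r^9s, r^11s, r^13s, r^15s}.
So G has 3 subgroups of order 16.

3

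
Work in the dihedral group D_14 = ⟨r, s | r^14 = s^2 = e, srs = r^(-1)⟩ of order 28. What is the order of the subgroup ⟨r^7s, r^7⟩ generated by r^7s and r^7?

4

|⟨r^7s⟩| = 2 and |⟨r^7⟩| = 2, so |H| is a multiple of lcm(2, 2) = 2 and divides |G| = 28.
Closing under the operation: H = {e, r^7, s, r^7s}, so |H| = 4.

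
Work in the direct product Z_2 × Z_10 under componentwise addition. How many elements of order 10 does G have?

An element (a,b) has order lcm(ord(a), ord(b)); count pairs with lcm equal to 10.
Enumerating gives 12 such elements.

12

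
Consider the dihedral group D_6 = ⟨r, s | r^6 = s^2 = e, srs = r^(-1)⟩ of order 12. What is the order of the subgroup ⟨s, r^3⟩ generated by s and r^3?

|⟨s⟩| = 2 and |⟨r^3⟩| = 2, so |H| is a multiple of lcm(2, 2) = 2 and divides |G| = 12.
Closing under the operation: H = {e, r^3, s, r^3s}, so |H| = 4.

4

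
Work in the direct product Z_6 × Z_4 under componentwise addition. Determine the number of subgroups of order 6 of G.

3

|G| = 24 and 6 | 24, so subgroups of order 6 are possible by Lagrange.
The subgroups of order 6 are: {(0,0), (0,2), (2,0), (2,2), (4,0), (4,2)}; {(0,0), (1,0), (2,0), (3,0), (4,0), (5,0)}; {(0,0), (1,2), (2,0), (3,2), (4,0), (5,2)}.
So G has 3 subgroups of order 6.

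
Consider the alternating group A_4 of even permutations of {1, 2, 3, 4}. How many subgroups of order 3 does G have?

4

|G| = 12 and 3 | 12, so subgroups of order 3 are possible by Lagrange.
The subgroups of order 3 are: {e, (1 2 3), (1 3 2)}; {e, (1 2 4), (1 4 2)}; {e, (1 3 4), (1 4 3)}; {e, (2 3 4), (2 4 3)}.
So G has 4 subgroups of order 3.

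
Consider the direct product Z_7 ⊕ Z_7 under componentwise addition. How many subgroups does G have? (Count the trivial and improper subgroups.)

|G| = 49, so by Lagrange every subgroup order divides 49. Divisors: 1, 7, 49.
Subgroups by order — order 1: 1; order 7: 8; order 49: 1.
Total: 1 + 8 + 1 = 10.

10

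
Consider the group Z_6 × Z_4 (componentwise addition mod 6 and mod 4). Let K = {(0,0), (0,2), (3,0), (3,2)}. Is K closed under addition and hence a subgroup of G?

Yes

|K| = 4 divides |G| = 24, consistent with Lagrange.
K contains the identity, every element's inverse is in K, and K is closed under +: it is a subgroup.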